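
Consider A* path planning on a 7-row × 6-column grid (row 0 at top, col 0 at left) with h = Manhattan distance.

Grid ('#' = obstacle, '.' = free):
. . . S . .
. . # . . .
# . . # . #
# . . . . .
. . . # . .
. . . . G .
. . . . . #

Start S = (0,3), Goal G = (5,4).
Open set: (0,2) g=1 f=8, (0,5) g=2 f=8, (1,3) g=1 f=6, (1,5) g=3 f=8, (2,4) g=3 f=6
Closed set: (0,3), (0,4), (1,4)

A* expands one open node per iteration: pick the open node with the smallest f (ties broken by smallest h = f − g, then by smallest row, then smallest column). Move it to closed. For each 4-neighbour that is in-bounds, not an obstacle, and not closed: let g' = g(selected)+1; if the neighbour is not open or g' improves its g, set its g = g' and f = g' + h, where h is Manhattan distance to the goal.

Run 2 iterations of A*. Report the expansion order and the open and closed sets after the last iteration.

step 1: expand (2,4) (f=6, h=3) → closed; open now [(0,2) g=1 f=8, (0,5) g=2 f=8, (1,3) g=1 f=6, (1,5) g=3 f=8, (3,4) g=4 f=6]
step 2: expand (3,4) (f=6, h=2) → closed; open now [(0,2) g=1 f=8, (0,5) g=2 f=8, (1,3) g=1 f=6, (1,5) g=3 f=8, (3,3) g=5 f=8, (3,5) g=5 f=8, (4,4) g=5 f=6]

order=[(2,4) → (3,4)]; open=[(0,2) g=1 f=8, (0,5) g=2 f=8, (1,3) g=1 f=6, (1,5) g=3 f=8, (3,3) g=5 f=8, (3,5) g=5 f=8, (4,4) g=5 f=6]; closed=[(0,3), (0,4), (1,4), (2,4), (3,4)]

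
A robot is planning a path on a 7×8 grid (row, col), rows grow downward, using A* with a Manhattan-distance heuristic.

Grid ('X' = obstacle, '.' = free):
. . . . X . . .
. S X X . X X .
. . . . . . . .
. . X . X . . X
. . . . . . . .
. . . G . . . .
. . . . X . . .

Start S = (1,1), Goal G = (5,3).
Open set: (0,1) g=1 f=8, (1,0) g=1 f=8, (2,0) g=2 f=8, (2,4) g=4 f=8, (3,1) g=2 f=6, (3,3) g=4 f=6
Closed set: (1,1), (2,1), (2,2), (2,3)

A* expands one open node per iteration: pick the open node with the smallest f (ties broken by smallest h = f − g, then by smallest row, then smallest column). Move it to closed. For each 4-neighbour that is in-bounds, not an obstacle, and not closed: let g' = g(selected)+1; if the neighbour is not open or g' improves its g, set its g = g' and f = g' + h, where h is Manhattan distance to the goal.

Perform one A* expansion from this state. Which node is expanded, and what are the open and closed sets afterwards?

step 1: expand (3,3) (f=6, h=2) → closed; open now [(0,1) g=1 f=8, (1,0) g=1 f=8, (2,0) g=2 f=8, (2,4) g=4 f=8, (3,1) g=2 f=6, (4,3) g=5 f=6]

expanded=(3,3); open=[(0,1) g=1 f=8, (1,0) g=1 f=8, (2,0) g=2 f=8, (2,4) g=4 f=8, (3,1) g=2 f=6, (4,3) g=5 f=6]; closed=[(1,1), (2,1), (2,2), (2,3), (3,3)]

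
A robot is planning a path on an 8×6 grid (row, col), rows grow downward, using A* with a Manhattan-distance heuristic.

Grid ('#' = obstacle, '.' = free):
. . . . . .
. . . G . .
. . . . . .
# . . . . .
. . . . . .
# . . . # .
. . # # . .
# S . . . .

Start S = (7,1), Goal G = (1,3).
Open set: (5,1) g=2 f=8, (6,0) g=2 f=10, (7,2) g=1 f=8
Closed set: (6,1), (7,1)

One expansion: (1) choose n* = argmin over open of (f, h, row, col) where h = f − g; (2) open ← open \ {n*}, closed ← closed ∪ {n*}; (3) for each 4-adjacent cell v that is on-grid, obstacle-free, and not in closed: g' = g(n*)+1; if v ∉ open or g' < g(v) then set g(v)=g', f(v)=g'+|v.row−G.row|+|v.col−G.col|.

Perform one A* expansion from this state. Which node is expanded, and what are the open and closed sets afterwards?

step 1: expand (5,1) (f=8, h=6) → closed; open now [(4,1) g=3 f=8, (5,2) g=3 f=8, (6,0) g=2 f=10, (7,2) g=1 f=8]

expanded=(5,1); open=[(4,1) g=3 f=8, (5,2) g=3 f=8, (6,0) g=2 f=10, (7,2) g=1 f=8]; closed=[(5,1), (6,1), (7,1)]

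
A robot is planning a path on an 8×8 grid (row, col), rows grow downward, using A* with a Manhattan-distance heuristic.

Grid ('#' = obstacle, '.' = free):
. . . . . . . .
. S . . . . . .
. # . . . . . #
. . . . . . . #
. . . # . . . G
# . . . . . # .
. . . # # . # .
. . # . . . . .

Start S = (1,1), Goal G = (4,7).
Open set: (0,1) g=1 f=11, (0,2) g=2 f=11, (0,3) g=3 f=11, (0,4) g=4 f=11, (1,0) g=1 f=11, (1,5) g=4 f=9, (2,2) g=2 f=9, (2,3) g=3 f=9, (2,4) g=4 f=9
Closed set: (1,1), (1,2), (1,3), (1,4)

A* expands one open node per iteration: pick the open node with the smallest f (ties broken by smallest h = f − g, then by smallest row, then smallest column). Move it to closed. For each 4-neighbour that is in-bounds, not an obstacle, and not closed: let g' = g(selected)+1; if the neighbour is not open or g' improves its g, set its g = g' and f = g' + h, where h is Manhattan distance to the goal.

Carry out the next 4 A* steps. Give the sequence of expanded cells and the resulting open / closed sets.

step 1: expand (1,5) (f=9, h=5) → closed; open now [(0,1) g=1 f=11, (0,2) g=2 f=11, (0,3) g=3 f=11, (0,4) g=4 f=11, (0,5) g=5 f=11, (1,0) g=1 f=11, (1,6) g=5 f=9, (2,2) g=2 f=9, (2,3) g=3 f=9, (2,4) g=4 f=9, (2,5) g=5 f=9]
step 2: expand (1,6) (f=9, h=4) → closed; open now [(0,1) g=1 f=11, (0,2) g=2 f=11, (0,3) g=3 f=11, (0,4) g=4 f=11, (0,5) g=5 f=11, (0,6) g=6 f=11, (1,0) g=1 f=11, (1,7) g=6 f=9, (2,2) g=2 f=9, (2,3) g=3 f=9, (2,4) g=4 f=9, (2,5) g=5 f=9, (2,6) g=6 f=9]
step 3: expand (1,7) (f=9, h=3) → closed; open now [(0,1) g=1 f=11, (0,2) g=2 f=11, (0,3) g=3 f=11, (0,4) g=4 f=11, (0,5) g=5 f=11, (0,6) g=6 f=11, (0,7) g=7 f=11, (1,0) g=1 f=11, (2,2) g=2 f=9, (2,3) g=3 f=9, (2,4) g=4 f=9, (2,5) g=5 f=9, (2,6) g=6 f=9]
step 4: expand (2,6) (f=9, h=3) → closed; open now [(0,1) g=1 f=11, (0,2) g=2 f=11, (0,3) g=3 f=11, (0,4) g=4 f=11, (0,5) g=5 f=11, (0,6) g=6 f=11, (0,7) g=7 f=11, (1,0) g=1 f=11, (2,2) g=2 f=9, (2,3) g=3 f=9, (2,4) g=4 f=9, (2,5) g=5 f=9, (3,6) g=7 f=9]

order=[(1,5) → (1,6) → (1,7) → (2,6)]; open=[(0,1) g=1 f=11, (0,2) g=2 f=11, (0,3) g=3 f=11, (0,4) g=4 f=11, (0,5) g=5 f=11, (0,6) g=6 f=11, (0,7) g=7 f=11, (1,0) g=1 f=11, (2,2) g=2 f=9, (2,3) g=3 f=9, (2,4) g=4 f=9, (2,5) g=5 f=9, (3,6) g=7 f=9]; closed=[(1,1), (1,2), (1,3), (1,4), (1,5), (1,6), (1,7), (2,6)]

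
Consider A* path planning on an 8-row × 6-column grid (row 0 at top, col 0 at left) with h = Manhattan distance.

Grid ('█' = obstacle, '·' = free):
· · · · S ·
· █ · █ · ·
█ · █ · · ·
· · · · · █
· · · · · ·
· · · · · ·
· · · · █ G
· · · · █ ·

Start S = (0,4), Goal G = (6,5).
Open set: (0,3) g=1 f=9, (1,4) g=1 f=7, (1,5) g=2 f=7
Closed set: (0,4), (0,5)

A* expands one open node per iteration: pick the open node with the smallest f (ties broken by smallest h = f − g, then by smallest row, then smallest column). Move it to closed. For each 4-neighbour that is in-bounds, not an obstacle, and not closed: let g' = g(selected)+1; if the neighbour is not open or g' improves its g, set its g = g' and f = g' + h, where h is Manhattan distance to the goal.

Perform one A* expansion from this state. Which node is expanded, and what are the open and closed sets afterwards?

expanded=(1,5); open=[(0,3) g=1 f=9, (1,4) g=1 f=7, (2,5) g=3 f=7]; closed=[(0,4), (0,5), (1,5)]

step 1: expand (1,5) (f=7, h=5) → closed; open now [(0,3) g=1 f=9, (1,4) g=1 f=7, (2,5) g=3 f=7]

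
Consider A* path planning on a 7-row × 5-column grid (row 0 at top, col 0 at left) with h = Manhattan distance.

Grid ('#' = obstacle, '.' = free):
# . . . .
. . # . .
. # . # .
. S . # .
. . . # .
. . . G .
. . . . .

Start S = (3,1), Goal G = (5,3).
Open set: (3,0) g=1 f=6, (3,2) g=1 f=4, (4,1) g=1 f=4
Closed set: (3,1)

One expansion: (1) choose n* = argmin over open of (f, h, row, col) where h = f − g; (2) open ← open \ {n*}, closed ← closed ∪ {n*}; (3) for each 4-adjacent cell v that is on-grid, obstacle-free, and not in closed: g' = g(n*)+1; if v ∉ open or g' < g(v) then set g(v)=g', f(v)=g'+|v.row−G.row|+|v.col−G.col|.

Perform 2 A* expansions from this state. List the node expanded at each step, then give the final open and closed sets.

step 1: expand (3,2) (f=4, h=3) → closed; open now [(2,2) g=2 f=6, (3,0) g=1 f=6, (4,1) g=1 f=4, (4,2) g=2 f=4]
step 2: expand (4,2) (f=4, h=2) → closed; open now [(2,2) g=2 f=6, (3,0) g=1 f=6, (4,1) g=1 f=4, (5,2) g=3 f=4]

order=[(3,2) → (4,2)]; open=[(2,2) g=2 f=6, (3,0) g=1 f=6, (4,1) g=1 f=4, (5,2) g=3 f=4]; closed=[(3,1), (3,2), (4,2)]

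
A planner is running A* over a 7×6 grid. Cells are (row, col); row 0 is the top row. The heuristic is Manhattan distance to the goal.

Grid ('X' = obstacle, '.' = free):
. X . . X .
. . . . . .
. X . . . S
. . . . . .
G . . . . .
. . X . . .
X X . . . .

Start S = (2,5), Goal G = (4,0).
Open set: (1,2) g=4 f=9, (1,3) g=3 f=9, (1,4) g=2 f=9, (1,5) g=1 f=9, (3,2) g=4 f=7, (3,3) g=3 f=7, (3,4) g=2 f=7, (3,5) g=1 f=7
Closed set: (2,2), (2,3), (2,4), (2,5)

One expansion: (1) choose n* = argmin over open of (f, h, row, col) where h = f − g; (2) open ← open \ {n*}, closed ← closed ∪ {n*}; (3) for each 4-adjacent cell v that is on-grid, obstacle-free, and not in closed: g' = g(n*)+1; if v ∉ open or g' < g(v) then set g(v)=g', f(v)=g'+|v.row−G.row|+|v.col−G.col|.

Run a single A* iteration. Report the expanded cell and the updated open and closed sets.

step 1: expand (3,2) (f=7, h=3) → closed; open now [(1,2) g=4 f=9, (1,3) g=3 f=9, (1,4) g=2 f=9, (1,5) g=1 f=9, (3,1) g=5 f=7, (3,3) g=3 f=7, (3,4) g=2 f=7, (3,5) g=1 f=7, (4,2) g=5 f=7]

expanded=(3,2); open=[(1,2) g=4 f=9, (1,3) g=3 f=9, (1,4) g=2 f=9, (1,5) g=1 f=9, (3,1) g=5 f=7, (3,3) g=3 f=7, (3,4) g=2 f=7, (3,5) g=1 f=7, (4,2) g=5 f=7]; closed=[(2,2), (2,3), (2,4), (2,5), (3,2)]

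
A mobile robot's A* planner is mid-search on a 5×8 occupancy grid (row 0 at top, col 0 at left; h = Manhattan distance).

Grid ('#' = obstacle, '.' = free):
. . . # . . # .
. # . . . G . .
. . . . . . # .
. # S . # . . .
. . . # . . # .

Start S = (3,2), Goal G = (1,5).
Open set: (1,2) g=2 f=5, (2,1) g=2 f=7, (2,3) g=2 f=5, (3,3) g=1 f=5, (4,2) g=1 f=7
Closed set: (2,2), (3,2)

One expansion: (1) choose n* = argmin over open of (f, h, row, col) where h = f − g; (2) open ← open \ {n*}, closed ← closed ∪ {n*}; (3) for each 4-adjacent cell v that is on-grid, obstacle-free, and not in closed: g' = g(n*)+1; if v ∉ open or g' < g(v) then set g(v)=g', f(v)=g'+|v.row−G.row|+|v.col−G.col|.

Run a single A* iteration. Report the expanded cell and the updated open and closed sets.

step 1: expand (1,2) (f=5, h=3) → closed; open now [(0,2) g=3 f=7, (1,3) g=3 f=5, (2,1) g=2 f=7, (2,3) g=2 f=5, (3,3) g=1 f=5, (4,2) g=1 f=7]

expanded=(1,2); open=[(0,2) g=3 f=7, (1,3) g=3 f=5, (2,1) g=2 f=7, (2,3) g=2 f=5, (3,3) g=1 f=5, (4,2) g=1 f=7]; closed=[(1,2), (2,2), (3,2)]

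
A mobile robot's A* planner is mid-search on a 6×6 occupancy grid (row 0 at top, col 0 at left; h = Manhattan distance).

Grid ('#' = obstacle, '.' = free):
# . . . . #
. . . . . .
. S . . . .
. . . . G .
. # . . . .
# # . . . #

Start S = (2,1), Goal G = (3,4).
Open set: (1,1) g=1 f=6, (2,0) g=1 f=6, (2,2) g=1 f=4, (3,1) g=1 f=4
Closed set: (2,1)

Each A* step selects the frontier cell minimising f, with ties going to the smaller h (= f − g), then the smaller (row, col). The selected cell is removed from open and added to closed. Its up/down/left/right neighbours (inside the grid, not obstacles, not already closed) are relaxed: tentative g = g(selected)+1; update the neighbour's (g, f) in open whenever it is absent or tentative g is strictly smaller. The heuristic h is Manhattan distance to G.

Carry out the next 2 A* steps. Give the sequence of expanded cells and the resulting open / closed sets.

step 1: expand (2,2) (f=4, h=3) → closed; open now [(1,1) g=1 f=6, (1,2) g=2 f=6, (2,0) g=1 f=6, (2,3) g=2 f=4, (3,1) g=1 f=4, (3,2) g=2 f=4]
step 2: expand (2,3) (f=4, h=2) → closed; open now [(1,1) g=1 f=6, (1,2) g=2 f=6, (1,3) g=3 f=6, (2,0) g=1 f=6, (2,4) g=3 f=4, (3,1) g=1 f=4, (3,2) g=2 f=4, (3,3) g=3 f=4]

order=[(2,2) → (2,3)]; open=[(1,1) g=1 f=6, (1,2) g=2 f=6, (1,3) g=3 f=6, (2,0) g=1 f=6, (2,4) g=3 f=4, (3,1) g=1 f=4, (3,2) g=2 f=4, (3,3) g=3 f=4]; closed=[(2,1), (2,2), (2,3)]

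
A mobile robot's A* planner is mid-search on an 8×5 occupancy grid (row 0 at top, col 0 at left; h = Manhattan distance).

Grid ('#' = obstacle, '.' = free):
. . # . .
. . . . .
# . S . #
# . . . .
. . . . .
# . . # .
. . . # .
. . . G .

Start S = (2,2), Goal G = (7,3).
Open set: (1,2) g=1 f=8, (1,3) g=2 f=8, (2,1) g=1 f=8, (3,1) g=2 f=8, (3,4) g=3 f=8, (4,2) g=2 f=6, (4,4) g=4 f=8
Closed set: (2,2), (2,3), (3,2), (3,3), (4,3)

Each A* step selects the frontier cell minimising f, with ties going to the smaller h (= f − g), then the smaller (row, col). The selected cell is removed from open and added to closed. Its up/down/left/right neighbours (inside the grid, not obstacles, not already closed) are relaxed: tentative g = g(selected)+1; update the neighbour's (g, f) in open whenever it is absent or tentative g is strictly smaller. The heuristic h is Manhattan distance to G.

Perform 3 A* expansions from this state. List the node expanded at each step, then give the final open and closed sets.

order=[(4,2) → (5,2) → (6,2)]; open=[(1,2) g=1 f=8, (1,3) g=2 f=8, (2,1) g=1 f=8, (3,1) g=2 f=8, (3,4) g=3 f=8, (4,1) g=3 f=8, (4,4) g=4 f=8, (5,1) g=4 f=8, (6,1) g=5 f=8, (7,2) g=5 f=6]; closed=[(2,2), (2,3), (3,2), (3,3), (4,2), (4,3), (5,2), (6,2)]

step 1: expand (4,2) (f=6, h=4) → closed; open now [(1,2) g=1 f=8, (1,3) g=2 f=8, (2,1) g=1 f=8, (3,1) g=2 f=8, (3,4) g=3 f=8, (4,1) g=3 f=8, (4,4) g=4 f=8, (5,2) g=3 f=6]
step 2: expand (5,2) (f=6, h=3) → closed; open now [(1,2) g=1 f=8, (1,3) g=2 f=8, (2,1) g=1 f=8, (3,1) g=2 f=8, (3,4) g=3 f=8, (4,1) g=3 f=8, (4,4) g=4 f=8, (5,1) g=4 f=8, (6,2) g=4 f=6]
step 3: expand (6,2) (f=6, h=2) → closed; open now [(1,2) g=1 f=8, (1,3) g=2 f=8, (2,1) g=1 f=8, (3,1) g=2 f=8, (3,4) g=3 f=8, (4,1) g=3 f=8, (4,4) g=4 f=8, (5,1) g=4 f=8, (6,1) g=5 f=8, (7,2) g=5 f=6]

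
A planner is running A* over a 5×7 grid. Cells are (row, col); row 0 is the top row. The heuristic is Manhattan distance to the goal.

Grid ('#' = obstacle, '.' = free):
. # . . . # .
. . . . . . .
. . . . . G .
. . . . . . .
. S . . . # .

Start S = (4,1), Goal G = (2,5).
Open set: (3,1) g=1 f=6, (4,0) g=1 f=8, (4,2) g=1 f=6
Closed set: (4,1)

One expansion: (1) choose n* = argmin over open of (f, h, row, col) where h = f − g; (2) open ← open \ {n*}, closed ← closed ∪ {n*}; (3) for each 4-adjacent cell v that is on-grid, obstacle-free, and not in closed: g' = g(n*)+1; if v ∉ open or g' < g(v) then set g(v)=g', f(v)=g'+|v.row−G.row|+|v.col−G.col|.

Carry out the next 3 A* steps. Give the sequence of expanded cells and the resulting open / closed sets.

step 1: expand (3,1) (f=6, h=5) → closed; open now [(2,1) g=2 f=6, (3,0) g=2 f=8, (3,2) g=2 f=6, (4,0) g=1 f=8, (4,2) g=1 f=6]
step 2: expand (2,1) (f=6, h=4) → closed; open now [(1,1) g=3 f=8, (2,0) g=3 f=8, (2,2) g=3 f=6, (3,0) g=2 f=8, (3,2) g=2 f=6, (4,0) g=1 f=8, (4,2) g=1 f=6]
step 3: expand (2,2) (f=6, h=3) → closed; open now [(1,1) g=3 f=8, (1,2) g=4 f=8, (2,0) g=3 f=8, (2,3) g=4 f=6, (3,0) g=2 f=8, (3,2) g=2 f=6, (4,0) g=1 f=8, (4,2) g=1 f=6]

order=[(3,1) → (2,1) → (2,2)]; open=[(1,1) g=3 f=8, (1,2) g=4 f=8, (2,0) g=3 f=8, (2,3) g=4 f=6, (3,0) g=2 f=8, (3,2) g=2 f=6, (4,0) g=1 f=8, (4,2) g=1 f=6]; closed=[(2,1), (2,2), (3,1), (4,1)]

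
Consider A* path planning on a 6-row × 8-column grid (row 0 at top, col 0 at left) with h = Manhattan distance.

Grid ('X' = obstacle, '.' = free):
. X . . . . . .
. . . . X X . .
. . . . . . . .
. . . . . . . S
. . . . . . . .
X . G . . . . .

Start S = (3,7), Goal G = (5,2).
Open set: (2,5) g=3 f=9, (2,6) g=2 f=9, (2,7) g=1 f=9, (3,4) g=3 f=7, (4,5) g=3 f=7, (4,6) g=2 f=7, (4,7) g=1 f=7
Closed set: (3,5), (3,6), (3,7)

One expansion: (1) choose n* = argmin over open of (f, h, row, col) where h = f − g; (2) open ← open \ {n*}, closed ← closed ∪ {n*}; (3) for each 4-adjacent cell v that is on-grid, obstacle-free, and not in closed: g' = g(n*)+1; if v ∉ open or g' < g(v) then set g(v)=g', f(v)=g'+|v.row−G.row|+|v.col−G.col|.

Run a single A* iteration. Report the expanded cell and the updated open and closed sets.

step 1: expand (3,4) (f=7, h=4) → closed; open now [(2,4) g=4 f=9, (2,5) g=3 f=9, (2,6) g=2 f=9, (2,7) g=1 f=9, (3,3) g=4 f=7, (4,4) g=4 f=7, (4,5) g=3 f=7, (4,6) g=2 f=7, (4,7) g=1 f=7]

expanded=(3,4); open=[(2,4) g=4 f=9, (2,5) g=3 f=9, (2,6) g=2 f=9, (2,7) g=1 f=9, (3,3) g=4 f=7, (4,4) g=4 f=7, (4,5) g=3 f=7, (4,6) g=2 f=7, (4,7) g=1 f=7]; closed=[(3,4), (3,5), (3,6), (3,7)]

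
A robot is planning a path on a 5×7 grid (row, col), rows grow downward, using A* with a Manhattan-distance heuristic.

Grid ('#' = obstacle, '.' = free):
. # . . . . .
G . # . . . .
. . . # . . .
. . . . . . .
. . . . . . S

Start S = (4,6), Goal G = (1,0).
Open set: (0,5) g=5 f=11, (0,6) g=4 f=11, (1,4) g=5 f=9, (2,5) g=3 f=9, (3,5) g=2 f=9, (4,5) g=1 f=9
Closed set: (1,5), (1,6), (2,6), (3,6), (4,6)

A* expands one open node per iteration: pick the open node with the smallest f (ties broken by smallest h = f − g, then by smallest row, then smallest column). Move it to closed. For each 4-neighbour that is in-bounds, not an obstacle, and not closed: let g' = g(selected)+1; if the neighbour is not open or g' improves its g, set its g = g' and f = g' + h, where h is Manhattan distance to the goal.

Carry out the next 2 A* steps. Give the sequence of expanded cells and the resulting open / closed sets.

order=[(1,4) → (1,3)]; open=[(0,3) g=7 f=11, (0,4) g=6 f=11, (0,5) g=5 f=11, (0,6) g=4 f=11, (2,4) g=6 f=11, (2,5) g=3 f=9, (3,5) g=2 f=9, (4,5) g=1 f=9]; closed=[(1,3), (1,4), (1,5), (1,6), (2,6), (3,6), (4,6)]

step 1: expand (1,4) (f=9, h=4) → closed; open now [(0,4) g=6 f=11, (0,5) g=5 f=11, (0,6) g=4 f=11, (1,3) g=6 f=9, (2,4) g=6 f=11, (2,5) g=3 f=9, (3,5) g=2 f=9, (4,5) g=1 f=9]
step 2: expand (1,3) (f=9, h=3) → closed; open now [(0,3) g=7 f=11, (0,4) g=6 f=11, (0,5) g=5 f=11, (0,6) g=4 f=11, (2,4) g=6 f=11, (2,5) g=3 f=9, (3,5) g=2 f=9, (4,5) g=1 f=9]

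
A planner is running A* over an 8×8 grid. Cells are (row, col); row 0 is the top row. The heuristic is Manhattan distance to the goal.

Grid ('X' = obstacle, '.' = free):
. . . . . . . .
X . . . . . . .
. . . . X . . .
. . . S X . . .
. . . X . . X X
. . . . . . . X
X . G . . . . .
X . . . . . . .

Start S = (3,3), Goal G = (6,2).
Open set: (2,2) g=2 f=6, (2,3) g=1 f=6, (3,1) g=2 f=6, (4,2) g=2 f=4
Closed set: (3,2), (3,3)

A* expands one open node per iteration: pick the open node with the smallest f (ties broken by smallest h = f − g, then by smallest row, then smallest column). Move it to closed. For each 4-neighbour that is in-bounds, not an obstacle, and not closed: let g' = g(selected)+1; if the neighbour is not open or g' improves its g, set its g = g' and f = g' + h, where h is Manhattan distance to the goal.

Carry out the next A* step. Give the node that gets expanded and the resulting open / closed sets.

step 1: expand (4,2) (f=4, h=2) → closed; open now [(2,2) g=2 f=6, (2,3) g=1 f=6, (3,1) g=2 f=6, (4,1) g=3 f=6, (5,2) g=3 f=4]

expanded=(4,2); open=[(2,2) g=2 f=6, (2,3) g=1 f=6, (3,1) g=2 f=6, (4,1) g=3 f=6, (5,2) g=3 f=4]; closed=[(3,2), (3,3), (4,2)]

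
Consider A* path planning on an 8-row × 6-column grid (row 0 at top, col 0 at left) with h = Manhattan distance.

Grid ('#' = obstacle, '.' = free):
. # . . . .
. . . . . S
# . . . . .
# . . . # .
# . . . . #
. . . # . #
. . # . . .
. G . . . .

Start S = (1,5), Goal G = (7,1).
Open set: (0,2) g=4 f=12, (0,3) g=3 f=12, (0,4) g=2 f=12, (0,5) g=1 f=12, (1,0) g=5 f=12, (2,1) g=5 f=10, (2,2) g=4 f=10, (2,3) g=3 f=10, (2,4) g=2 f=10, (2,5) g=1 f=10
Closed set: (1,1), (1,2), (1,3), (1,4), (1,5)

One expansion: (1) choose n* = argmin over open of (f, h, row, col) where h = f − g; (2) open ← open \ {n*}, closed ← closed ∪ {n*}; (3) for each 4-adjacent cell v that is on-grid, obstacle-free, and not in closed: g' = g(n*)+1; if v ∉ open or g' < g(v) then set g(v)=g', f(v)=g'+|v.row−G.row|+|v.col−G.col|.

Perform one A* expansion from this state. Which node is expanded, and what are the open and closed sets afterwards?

step 1: expand (2,1) (f=10, h=5) → closed; open now [(0,2) g=4 f=12, (0,3) g=3 f=12, (0,4) g=2 f=12, (0,5) g=1 f=12, (1,0) g=5 f=12, (2,2) g=4 f=10, (2,3) g=3 f=10, (2,4) g=2 f=10, (2,5) g=1 f=10, (3,1) g=6 f=10]

expanded=(2,1); open=[(0,2) g=4 f=12, (0,3) g=3 f=12, (0,4) g=2 f=12, (0,5) g=1 f=12, (1,0) g=5 f=12, (2,2) g=4 f=10, (2,3) g=3 f=10, (2,4) g=2 f=10, (2,5) g=1 f=10, (3,1) g=6 f=10]; closed=[(1,1), (1,2), (1,3), (1,4), (1,5), (2,1)]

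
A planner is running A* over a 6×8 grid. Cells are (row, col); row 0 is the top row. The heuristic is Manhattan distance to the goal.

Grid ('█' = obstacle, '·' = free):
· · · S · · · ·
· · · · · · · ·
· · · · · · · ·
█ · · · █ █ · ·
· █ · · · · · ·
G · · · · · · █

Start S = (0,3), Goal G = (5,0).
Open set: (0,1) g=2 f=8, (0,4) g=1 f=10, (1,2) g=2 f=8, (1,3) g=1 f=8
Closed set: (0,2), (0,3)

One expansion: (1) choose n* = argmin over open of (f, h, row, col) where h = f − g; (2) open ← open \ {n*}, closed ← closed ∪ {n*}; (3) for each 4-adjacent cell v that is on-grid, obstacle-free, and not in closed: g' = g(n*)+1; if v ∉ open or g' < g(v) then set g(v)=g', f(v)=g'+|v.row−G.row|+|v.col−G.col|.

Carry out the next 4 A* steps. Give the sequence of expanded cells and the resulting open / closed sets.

order=[(0,1) → (0,0) → (1,0) → (2,0)]; open=[(0,4) g=1 f=10, (1,1) g=3 f=8, (1,2) g=2 f=8, (1,3) g=1 f=8, (2,1) g=6 f=10]; closed=[(0,0), (0,1), (0,2), (0,3), (1,0), (2,0)]

step 1: expand (0,1) (f=8, h=6) → closed; open now [(0,0) g=3 f=8, (0,4) g=1 f=10, (1,1) g=3 f=8, (1,2) g=2 f=8, (1,3) g=1 f=8]
step 2: expand (0,0) (f=8, h=5) → closed; open now [(0,4) g=1 f=10, (1,0) g=4 f=8, (1,1) g=3 f=8, (1,2) g=2 f=8, (1,3) g=1 f=8]
step 3: expand (1,0) (f=8, h=4) → closed; open now [(0,4) g=1 f=10, (1,1) g=3 f=8, (1,2) g=2 f=8, (1,3) g=1 f=8, (2,0) g=5 f=8]
step 4: expand (2,0) (f=8, h=3) → closed; open now [(0,4) g=1 f=10, (1,1) g=3 f=8, (1,2) g=2 f=8, (1,3) g=1 f=8, (2,1) g=6 f=10]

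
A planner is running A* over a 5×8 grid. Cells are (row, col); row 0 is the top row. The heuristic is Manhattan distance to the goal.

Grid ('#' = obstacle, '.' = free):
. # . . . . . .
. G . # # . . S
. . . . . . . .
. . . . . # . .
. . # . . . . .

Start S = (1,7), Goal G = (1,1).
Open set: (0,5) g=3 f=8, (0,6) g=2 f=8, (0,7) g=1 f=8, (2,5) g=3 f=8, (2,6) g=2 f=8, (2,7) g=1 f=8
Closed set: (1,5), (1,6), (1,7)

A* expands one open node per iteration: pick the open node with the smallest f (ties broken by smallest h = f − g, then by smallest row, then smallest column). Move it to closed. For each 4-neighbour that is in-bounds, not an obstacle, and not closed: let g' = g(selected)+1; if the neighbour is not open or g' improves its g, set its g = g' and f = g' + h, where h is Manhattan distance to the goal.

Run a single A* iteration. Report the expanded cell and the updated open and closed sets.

expanded=(0,5); open=[(0,4) g=4 f=8, (0,6) g=2 f=8, (0,7) g=1 f=8, (2,5) g=3 f=8, (2,6) g=2 f=8, (2,7) g=1 f=8]; closed=[(0,5), (1,5), (1,6), (1,7)]

step 1: expand (0,5) (f=8, h=5) → closed; open now [(0,4) g=4 f=8, (0,6) g=2 f=8, (0,7) g=1 f=8, (2,5) g=3 f=8, (2,6) g=2 f=8, (2,7) g=1 f=8]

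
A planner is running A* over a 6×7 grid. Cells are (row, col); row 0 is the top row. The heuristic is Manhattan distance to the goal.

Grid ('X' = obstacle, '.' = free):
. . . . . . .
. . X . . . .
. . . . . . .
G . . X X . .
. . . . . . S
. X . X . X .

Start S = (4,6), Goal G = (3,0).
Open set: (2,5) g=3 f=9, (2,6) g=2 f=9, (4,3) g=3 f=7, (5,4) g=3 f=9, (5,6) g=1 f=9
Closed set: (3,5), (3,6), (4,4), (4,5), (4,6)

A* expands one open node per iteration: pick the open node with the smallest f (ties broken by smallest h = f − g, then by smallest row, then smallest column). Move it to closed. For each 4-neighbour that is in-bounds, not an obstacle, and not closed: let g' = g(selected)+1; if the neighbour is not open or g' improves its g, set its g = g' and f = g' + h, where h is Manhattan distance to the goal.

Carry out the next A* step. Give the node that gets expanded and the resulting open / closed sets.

step 1: expand (4,3) (f=7, h=4) → closed; open now [(2,5) g=3 f=9, (2,6) g=2 f=9, (4,2) g=4 f=7, (5,4) g=3 f=9, (5,6) g=1 f=9]

expanded=(4,3); open=[(2,5) g=3 f=9, (2,6) g=2 f=9, (4,2) g=4 f=7, (5,4) g=3 f=9, (5,6) g=1 f=9]; closed=[(3,5), (3,6), (4,3), (4,4), (4,5), (4,6)]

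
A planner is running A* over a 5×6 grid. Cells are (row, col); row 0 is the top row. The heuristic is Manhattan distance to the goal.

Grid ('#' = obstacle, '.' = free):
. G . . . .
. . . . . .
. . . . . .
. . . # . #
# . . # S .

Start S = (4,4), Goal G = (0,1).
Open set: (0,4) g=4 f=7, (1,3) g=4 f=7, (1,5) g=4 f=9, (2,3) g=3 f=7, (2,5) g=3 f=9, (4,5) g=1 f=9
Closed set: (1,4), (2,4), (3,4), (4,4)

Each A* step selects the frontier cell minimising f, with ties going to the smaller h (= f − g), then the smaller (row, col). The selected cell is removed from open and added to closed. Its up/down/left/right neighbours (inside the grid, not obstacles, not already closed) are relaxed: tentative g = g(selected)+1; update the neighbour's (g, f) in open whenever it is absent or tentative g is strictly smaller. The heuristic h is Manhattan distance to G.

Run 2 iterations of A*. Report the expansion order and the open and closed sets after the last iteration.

step 1: expand (0,4) (f=7, h=3) → closed; open now [(0,3) g=5 f=7, (0,5) g=5 f=9, (1,3) g=4 f=7, (1,5) g=4 f=9, (2,3) g=3 f=7, (2,5) g=3 f=9, (4,5) g=1 f=9]
step 2: expand (0,3) (f=7, h=2) → closed; open now [(0,2) g=6 f=7, (0,5) g=5 f=9, (1,3) g=4 f=7, (1,5) g=4 f=9, (2,3) g=3 f=7, (2,5) g=3 f=9, (4,5) g=1 f=9]

order=[(0,4) → (0,3)]; open=[(0,2) g=6 f=7, (0,5) g=5 f=9, (1,3) g=4 f=7, (1,5) g=4 f=9, (2,3) g=3 f=7, (2,5) g=3 f=9, (4,5) g=1 f=9]; closed=[(0,3), (0,4), (1,4), (2,4), (3,4), (4,4)]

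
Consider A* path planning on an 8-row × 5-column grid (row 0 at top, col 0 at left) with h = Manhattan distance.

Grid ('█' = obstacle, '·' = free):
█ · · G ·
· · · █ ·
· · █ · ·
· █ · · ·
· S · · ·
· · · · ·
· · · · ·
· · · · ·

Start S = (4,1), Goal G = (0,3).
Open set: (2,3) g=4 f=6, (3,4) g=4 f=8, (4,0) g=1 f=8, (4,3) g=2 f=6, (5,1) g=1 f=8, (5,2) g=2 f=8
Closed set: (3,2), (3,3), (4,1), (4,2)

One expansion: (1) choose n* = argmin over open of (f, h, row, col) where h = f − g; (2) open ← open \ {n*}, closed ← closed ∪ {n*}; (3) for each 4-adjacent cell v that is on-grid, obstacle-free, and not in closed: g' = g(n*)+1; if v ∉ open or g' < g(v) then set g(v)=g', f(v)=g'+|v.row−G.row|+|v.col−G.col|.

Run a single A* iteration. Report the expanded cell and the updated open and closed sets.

expanded=(2,3); open=[(2,4) g=5 f=8, (3,4) g=4 f=8, (4,0) g=1 f=8, (4,3) g=2 f=6, (5,1) g=1 f=8, (5,2) g=2 f=8]; closed=[(2,3), (3,2), (3,3), (4,1), (4,2)]

step 1: expand (2,3) (f=6, h=2) → closed; open now [(2,4) g=5 f=8, (3,4) g=4 f=8, (4,0) g=1 f=8, (4,3) g=2 f=6, (5,1) g=1 f=8, (5,2) g=2 f=8]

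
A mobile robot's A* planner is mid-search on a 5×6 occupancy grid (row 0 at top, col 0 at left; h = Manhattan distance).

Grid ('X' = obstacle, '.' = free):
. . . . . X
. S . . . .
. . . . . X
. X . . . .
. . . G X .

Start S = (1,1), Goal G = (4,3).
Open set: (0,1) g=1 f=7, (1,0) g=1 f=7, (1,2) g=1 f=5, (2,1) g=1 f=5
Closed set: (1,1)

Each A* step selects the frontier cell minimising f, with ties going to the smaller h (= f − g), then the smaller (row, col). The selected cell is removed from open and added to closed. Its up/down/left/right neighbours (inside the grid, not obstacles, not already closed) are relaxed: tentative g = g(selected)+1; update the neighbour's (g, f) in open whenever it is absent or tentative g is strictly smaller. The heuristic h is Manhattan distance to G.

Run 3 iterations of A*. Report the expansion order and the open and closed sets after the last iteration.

order=[(1,2) → (1,3) → (2,3)]; open=[(0,1) g=1 f=7, (0,2) g=2 f=7, (0,3) g=3 f=7, (1,0) g=1 f=7, (1,4) g=3 f=7, (2,1) g=1 f=5, (2,2) g=2 f=5, (2,4) g=4 f=7, (3,3) g=4 f=5]; closed=[(1,1), (1,2), (1,3), (2,3)]

step 1: expand (1,2) (f=5, h=4) → closed; open now [(0,1) g=1 f=7, (0,2) g=2 f=7, (1,0) g=1 f=7, (1,3) g=2 f=5, (2,1) g=1 f=5, (2,2) g=2 f=5]
step 2: expand (1,3) (f=5, h=3) → closed; open now [(0,1) g=1 f=7, (0,2) g=2 f=7, (0,3) g=3 f=7, (1,0) g=1 f=7, (1,4) g=3 f=7, (2,1) g=1 f=5, (2,2) g=2 f=5, (2,3) g=3 f=5]
step 3: expand (2,3) (f=5, h=2) → closed; open now [(0,1) g=1 f=7, (0,2) g=2 f=7, (0,3) g=3 f=7, (1,0) g=1 f=7, (1,4) g=3 f=7, (2,1) g=1 f=5, (2,2) g=2 f=5, (2,4) g=4 f=7, (3,3) g=4 f=5]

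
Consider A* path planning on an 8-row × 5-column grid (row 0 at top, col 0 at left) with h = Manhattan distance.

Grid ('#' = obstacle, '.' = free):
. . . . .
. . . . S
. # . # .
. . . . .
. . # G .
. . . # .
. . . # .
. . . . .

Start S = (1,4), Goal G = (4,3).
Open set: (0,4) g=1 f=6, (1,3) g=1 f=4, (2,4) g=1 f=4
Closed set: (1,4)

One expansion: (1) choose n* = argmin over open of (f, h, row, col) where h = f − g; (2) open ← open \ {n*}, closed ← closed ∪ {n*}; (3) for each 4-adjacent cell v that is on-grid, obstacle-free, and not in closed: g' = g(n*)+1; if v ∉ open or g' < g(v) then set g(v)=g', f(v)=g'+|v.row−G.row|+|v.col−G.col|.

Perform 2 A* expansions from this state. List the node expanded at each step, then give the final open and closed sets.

step 1: expand (1,3) (f=4, h=3) → closed; open now [(0,3) g=2 f=6, (0,4) g=1 f=6, (1,2) g=2 f=6, (2,4) g=1 f=4]
step 2: expand (2,4) (f=4, h=3) → closed; open now [(0,3) g=2 f=6, (0,4) g=1 f=6, (1,2) g=2 f=6, (3,4) g=2 f=4]

order=[(1,3) → (2,4)]; open=[(0,3) g=2 f=6, (0,4) g=1 f=6, (1,2) g=2 f=6, (3,4) g=2 f=4]; closed=[(1,3), (1,4), (2,4)]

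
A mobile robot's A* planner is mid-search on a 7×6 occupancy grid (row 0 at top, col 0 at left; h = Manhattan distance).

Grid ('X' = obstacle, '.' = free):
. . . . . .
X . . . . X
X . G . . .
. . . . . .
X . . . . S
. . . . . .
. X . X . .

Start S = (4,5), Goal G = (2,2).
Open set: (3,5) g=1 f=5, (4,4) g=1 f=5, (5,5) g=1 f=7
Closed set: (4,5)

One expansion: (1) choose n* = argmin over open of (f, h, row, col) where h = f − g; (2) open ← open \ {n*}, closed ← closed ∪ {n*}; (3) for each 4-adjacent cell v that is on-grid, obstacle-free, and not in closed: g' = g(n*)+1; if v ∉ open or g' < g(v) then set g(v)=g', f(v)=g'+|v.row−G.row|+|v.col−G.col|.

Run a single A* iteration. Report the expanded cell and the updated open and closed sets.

step 1: expand (3,5) (f=5, h=4) → closed; open now [(2,5) g=2 f=5, (3,4) g=2 f=5, (4,4) g=1 f=5, (5,5) g=1 f=7]

expanded=(3,5); open=[(2,5) g=2 f=5, (3,4) g=2 f=5, (4,4) g=1 f=5, (5,5) g=1 f=7]; closed=[(3,5), (4,5)]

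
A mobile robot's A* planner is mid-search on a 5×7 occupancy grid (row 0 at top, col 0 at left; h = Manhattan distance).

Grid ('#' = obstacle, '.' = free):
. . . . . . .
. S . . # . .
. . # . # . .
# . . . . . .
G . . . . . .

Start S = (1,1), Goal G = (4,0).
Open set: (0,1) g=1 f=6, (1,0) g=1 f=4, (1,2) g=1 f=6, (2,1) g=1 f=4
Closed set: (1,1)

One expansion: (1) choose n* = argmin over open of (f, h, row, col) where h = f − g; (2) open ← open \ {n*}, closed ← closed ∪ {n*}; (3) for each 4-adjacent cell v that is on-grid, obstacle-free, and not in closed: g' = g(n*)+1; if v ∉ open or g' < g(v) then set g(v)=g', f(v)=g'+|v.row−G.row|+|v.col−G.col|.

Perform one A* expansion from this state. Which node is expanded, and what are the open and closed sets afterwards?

step 1: expand (1,0) (f=4, h=3) → closed; open now [(0,0) g=2 f=6, (0,1) g=1 f=6, (1,2) g=1 f=6, (2,0) g=2 f=4, (2,1) g=1 f=4]

expanded=(1,0); open=[(0,0) g=2 f=6, (0,1) g=1 f=6, (1,2) g=1 f=6, (2,0) g=2 f=4, (2,1) g=1 f=4]; closed=[(1,0), (1,1)]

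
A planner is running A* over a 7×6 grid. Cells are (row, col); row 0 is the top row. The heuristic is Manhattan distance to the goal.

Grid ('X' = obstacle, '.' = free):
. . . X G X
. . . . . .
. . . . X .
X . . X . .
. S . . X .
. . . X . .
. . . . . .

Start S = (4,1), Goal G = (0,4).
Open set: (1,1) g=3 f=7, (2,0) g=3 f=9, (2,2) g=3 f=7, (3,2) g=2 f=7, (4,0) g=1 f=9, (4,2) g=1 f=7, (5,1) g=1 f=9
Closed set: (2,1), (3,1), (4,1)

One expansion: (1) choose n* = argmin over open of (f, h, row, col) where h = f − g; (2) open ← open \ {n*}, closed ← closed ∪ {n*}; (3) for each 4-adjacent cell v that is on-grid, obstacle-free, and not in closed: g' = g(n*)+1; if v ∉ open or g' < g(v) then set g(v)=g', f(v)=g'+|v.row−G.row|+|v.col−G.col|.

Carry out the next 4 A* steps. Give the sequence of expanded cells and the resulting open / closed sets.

step 1: expand (1,1) (f=7, h=4) → closed; open now [(0,1) g=4 f=7, (1,0) g=4 f=9, (1,2) g=4 f=7, (2,0) g=3 f=9, (2,2) g=3 f=7, (3,2) g=2 f=7, (4,0) g=1 f=9, (4,2) g=1 f=7, (5,1) g=1 f=9]
step 2: expand (0,1) (f=7, h=3) → closed; open now [(0,0) g=5 f=9, (0,2) g=5 f=7, (1,0) g=4 f=9, (1,2) g=4 f=7, (2,0) g=3 f=9, (2,2) g=3 f=7, (3,2) g=2 f=7, (4,0) g=1 f=9, (4,2) g=1 f=7, (5,1) g=1 f=9]
step 3: expand (0,2) (f=7, h=2) → closed; open now [(0,0) g=5 f=9, (1,0) g=4 f=9, (1,2) g=4 f=7, (2,0) g=3 f=9, (2,2) g=3 f=7, (3,2) g=2 f=7, (4,0) g=1 f=9, (4,2) g=1 f=7, (5,1) g=1 f=9]
step 4: expand (1,2) (f=7, h=3) → closed; open now [(0,0) g=5 f=9, (1,0) g=4 f=9, (1,3) g=5 f=7, (2,0) g=3 f=9, (2,2) g=3 f=7, (3,2) g=2 f=7, (4,0) g=1 f=9, (4,2) g=1 f=7, (5,1) g=1 f=9]

order=[(1,1) → (0,1) → (0,2) → (1,2)]; open=[(0,0) g=5 f=9, (1,0) g=4 f=9, (1,3) g=5 f=7, (2,0) g=3 f=9, (2,2) g=3 f=7, (3,2) g=2 f=7, (4,0) g=1 f=9, (4,2) g=1 f=7, (5,1) g=1 f=9]; closed=[(0,1), (0,2), (1,1), (1,2), (2,1), (3,1), (4,1)]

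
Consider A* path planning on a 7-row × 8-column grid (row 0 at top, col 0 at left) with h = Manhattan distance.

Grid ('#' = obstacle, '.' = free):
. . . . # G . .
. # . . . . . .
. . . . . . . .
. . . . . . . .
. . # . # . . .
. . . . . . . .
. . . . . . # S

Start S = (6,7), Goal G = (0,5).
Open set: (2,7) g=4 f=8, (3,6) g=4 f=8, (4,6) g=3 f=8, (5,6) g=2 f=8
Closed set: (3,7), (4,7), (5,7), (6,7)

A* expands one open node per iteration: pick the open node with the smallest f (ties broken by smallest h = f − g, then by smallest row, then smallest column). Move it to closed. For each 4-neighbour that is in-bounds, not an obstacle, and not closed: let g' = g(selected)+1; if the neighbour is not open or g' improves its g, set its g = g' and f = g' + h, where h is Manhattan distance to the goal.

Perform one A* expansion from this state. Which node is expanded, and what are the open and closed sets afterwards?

step 1: expand (2,7) (f=8, h=4) → closed; open now [(1,7) g=5 f=8, (2,6) g=5 f=8, (3,6) g=4 f=8, (4,6) g=3 f=8, (5,6) g=2 f=8]

expanded=(2,7); open=[(1,7) g=5 f=8, (2,6) g=5 f=8, (3,6) g=4 f=8, (4,6) g=3 f=8, (5,6) g=2 f=8]; closed=[(2,7), (3,7), (4,7), (5,7), (6,7)]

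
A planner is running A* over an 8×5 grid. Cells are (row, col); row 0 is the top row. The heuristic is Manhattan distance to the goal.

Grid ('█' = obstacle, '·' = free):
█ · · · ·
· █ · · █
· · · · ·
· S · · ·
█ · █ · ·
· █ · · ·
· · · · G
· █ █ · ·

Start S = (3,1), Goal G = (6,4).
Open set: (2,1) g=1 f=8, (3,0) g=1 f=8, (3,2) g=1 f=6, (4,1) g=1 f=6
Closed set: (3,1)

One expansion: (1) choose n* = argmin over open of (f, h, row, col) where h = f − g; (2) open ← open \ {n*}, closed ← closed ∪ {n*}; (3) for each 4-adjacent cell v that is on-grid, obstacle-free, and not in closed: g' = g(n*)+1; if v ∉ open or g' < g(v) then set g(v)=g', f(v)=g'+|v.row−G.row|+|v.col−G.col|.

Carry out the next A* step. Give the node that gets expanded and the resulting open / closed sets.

expanded=(3,2); open=[(2,1) g=1 f=8, (2,2) g=2 f=8, (3,0) g=1 f=8, (3,3) g=2 f=6, (4,1) g=1 f=6]; closed=[(3,1), (3,2)]

step 1: expand (3,2) (f=6, h=5) → closed; open now [(2,1) g=1 f=8, (2,2) g=2 f=8, (3,0) g=1 f=8, (3,3) g=2 f=6, (4,1) g=1 f=6]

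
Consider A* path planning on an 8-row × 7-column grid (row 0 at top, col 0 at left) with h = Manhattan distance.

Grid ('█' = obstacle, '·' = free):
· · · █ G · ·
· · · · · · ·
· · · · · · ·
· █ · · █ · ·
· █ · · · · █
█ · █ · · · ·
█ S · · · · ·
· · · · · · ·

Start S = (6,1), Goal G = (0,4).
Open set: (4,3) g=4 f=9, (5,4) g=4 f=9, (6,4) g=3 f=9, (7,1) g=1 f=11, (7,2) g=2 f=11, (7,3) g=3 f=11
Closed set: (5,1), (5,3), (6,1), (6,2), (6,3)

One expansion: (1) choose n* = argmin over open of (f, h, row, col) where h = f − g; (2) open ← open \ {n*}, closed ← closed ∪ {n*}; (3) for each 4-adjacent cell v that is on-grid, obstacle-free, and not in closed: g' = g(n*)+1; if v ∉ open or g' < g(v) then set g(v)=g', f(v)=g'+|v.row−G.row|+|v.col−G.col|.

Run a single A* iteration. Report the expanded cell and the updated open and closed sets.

expanded=(4,3); open=[(3,3) g=5 f=9, (4,2) g=5 f=11, (4,4) g=5 f=9, (5,4) g=4 f=9, (6,4) g=3 f=9, (7,1) g=1 f=11, (7,2) g=2 f=11, (7,3) g=3 f=11]; closed=[(4,3), (5,1), (5,3), (6,1), (6,2), (6,3)]

step 1: expand (4,3) (f=9, h=5) → closed; open now [(3,3) g=5 f=9, (4,2) g=5 f=11, (4,4) g=5 f=9, (5,4) g=4 f=9, (6,4) g=3 f=9, (7,1) g=1 f=11, (7,2) g=2 f=11, (7,3) g=3 f=11]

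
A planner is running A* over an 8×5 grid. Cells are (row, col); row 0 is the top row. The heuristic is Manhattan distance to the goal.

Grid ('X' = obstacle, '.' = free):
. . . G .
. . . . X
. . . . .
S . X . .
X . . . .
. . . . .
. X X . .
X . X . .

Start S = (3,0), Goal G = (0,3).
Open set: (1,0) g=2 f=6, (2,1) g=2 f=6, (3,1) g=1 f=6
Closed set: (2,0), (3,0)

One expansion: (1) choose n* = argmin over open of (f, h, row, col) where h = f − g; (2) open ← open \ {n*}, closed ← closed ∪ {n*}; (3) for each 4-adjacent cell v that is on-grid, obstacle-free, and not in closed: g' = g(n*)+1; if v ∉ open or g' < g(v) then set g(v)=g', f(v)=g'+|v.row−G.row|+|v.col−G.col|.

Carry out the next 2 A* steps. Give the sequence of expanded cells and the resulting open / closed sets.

order=[(1,0) → (0,0)]; open=[(0,1) g=4 f=6, (1,1) g=3 f=6, (2,1) g=2 f=6, (3,1) g=1 f=6]; closed=[(0,0), (1,0), (2,0), (3,0)]

step 1: expand (1,0) (f=6, h=4) → closed; open now [(0,0) g=3 f=6, (1,1) g=3 f=6, (2,1) g=2 f=6, (3,1) g=1 f=6]
step 2: expand (0,0) (f=6, h=3) → closed; open now [(0,1) g=4 f=6, (1,1) g=3 f=6, (2,1) g=2 f=6, (3,1) g=1 f=6]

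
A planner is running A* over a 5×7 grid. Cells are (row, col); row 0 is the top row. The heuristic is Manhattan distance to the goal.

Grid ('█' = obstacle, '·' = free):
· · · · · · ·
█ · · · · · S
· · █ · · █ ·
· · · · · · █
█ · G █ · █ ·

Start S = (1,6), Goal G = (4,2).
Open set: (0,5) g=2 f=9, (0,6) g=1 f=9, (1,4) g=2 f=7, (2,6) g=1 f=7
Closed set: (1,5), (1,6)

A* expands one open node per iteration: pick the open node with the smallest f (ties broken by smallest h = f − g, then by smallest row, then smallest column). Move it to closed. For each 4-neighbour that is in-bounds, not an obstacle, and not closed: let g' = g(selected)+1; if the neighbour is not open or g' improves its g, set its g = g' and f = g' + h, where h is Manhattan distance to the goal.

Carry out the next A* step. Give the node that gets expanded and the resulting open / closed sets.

step 1: expand (1,4) (f=7, h=5) → closed; open now [(0,4) g=3 f=9, (0,5) g=2 f=9, (0,6) g=1 f=9, (1,3) g=3 f=7, (2,4) g=3 f=7, (2,6) g=1 f=7]

expanded=(1,4); open=[(0,4) g=3 f=9, (0,5) g=2 f=9, (0,6) g=1 f=9, (1,3) g=3 f=7, (2,4) g=3 f=7, (2,6) g=1 f=7]; closed=[(1,4), (1,5), (1,6)]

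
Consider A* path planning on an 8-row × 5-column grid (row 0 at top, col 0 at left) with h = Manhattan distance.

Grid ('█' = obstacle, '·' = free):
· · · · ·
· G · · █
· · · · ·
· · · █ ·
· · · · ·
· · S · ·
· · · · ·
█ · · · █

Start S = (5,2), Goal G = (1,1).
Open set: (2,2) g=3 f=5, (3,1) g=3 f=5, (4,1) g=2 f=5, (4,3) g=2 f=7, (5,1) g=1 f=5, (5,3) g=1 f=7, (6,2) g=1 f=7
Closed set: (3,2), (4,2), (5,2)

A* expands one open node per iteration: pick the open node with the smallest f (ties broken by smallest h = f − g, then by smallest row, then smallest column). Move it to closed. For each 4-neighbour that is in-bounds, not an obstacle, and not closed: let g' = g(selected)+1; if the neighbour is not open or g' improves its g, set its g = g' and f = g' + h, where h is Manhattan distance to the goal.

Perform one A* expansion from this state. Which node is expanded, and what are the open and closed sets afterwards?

expanded=(2,2); open=[(1,2) g=4 f=5, (2,1) g=4 f=5, (2,3) g=4 f=7, (3,1) g=3 f=5, (4,1) g=2 f=5, (4,3) g=2 f=7, (5,1) g=1 f=5, (5,3) g=1 f=7, (6,2) g=1 f=7]; closed=[(2,2), (3,2), (4,2), (5,2)]

step 1: expand (2,2) (f=5, h=2) → closed; open now [(1,2) g=4 f=5, (2,1) g=4 f=5, (2,3) g=4 f=7, (3,1) g=3 f=5, (4,1) g=2 f=5, (4,3) g=2 f=7, (5,1) g=1 f=5, (5,3) g=1 f=7, (6,2) g=1 f=7]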